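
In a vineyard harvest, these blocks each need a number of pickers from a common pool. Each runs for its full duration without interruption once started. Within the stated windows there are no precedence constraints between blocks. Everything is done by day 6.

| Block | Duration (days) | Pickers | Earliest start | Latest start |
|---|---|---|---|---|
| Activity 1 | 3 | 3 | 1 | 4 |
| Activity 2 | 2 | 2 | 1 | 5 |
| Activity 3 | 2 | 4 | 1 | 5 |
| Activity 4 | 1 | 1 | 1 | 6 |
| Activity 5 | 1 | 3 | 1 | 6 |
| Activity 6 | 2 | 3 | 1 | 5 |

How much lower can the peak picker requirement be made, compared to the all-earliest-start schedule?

10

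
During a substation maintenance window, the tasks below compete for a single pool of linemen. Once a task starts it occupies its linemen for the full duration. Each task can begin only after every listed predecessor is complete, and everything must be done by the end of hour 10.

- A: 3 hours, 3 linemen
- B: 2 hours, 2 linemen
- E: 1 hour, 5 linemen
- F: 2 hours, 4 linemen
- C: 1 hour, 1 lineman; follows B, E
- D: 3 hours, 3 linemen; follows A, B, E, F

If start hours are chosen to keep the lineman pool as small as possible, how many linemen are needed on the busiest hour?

5

Early-start (A@1, B@1, E@1, F@1, C@3, D@4) gives peak 14: h1:14  h2:9  h3:4  h4:3  h5:3  h6:3  h7:0  h8:0  h9:0  h10:0.
Shift E→4, F→5, C→5, D→7.
Schedule A@1, B@1, E@4, F@5, C@5, D@7: h1:5  h2:5  h3:3  h4:5  h5:5  h6:4  h7:3  h8:3  h9:3  h10:0 — peak 5.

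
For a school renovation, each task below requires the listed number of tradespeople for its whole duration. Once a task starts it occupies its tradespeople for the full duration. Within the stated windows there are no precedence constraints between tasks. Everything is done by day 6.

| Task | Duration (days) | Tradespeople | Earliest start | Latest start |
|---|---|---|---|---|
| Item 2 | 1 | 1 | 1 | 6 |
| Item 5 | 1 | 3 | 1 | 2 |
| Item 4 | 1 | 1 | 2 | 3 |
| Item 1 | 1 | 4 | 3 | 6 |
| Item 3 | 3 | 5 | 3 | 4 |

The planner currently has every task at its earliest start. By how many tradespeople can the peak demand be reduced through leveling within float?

Early-start peak: d1:4  d2:1  d3:9  d4:5  d5:5  d6:0 ⇒ 9.
Leveled (Item 2@1, Item 5@1, Item 4@2, Item 1@3, Item 3@4): d1:4  d2:1  d3:4  d4:5  d5:5  d6:5 ⇒ 5.
Reduction 9 − 5 = 4.

4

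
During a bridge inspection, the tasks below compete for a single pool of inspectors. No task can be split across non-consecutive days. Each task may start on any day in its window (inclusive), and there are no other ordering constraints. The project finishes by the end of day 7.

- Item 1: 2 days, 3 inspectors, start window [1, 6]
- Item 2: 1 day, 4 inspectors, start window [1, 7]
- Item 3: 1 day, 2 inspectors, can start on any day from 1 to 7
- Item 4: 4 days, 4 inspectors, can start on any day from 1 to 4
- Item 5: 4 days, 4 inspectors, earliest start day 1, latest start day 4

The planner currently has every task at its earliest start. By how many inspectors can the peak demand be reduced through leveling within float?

9

Early-start peak: d1:17  d2:11  d3:8  d4:8  d5:0  d6:0  d7:0 ⇒ 17.
Leveled (Item 1@1, Item 2@1, Item 3@2, Item 4@3, Item 5@3): d1:7  d2:5  d3:8  d4:8  d5:8  d6:8  d7:0 ⇒ 8.
Reduction 17 − 8 = 9.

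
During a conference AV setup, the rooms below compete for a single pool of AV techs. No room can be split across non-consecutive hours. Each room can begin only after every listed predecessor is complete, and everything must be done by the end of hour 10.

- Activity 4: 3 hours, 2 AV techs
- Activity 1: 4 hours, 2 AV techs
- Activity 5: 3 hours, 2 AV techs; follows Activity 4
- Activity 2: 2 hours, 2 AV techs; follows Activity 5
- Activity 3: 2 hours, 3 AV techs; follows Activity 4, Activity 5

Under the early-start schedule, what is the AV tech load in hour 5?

2

At early start, hour 5 has: Activity 5.
Demand: 2 = 2.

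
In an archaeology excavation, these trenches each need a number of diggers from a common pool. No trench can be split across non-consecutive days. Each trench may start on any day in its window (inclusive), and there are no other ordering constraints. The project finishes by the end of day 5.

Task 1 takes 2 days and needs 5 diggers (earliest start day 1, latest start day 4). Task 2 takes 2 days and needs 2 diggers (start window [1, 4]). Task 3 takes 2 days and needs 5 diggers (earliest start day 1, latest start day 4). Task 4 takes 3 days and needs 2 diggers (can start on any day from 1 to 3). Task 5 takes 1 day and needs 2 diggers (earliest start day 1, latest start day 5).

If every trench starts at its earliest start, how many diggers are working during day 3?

2

At early start, day 3 has: Task 4.
Demand: 2 = 2.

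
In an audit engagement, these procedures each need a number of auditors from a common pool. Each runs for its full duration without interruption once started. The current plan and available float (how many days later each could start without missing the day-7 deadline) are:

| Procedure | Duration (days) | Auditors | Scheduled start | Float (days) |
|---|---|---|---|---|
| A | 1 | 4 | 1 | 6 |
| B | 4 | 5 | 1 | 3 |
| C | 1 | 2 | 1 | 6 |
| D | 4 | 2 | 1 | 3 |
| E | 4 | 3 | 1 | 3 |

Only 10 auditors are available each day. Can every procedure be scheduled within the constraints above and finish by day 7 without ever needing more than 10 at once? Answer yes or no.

Schedule A@1, B@1, C@2, D@2, E@3: d1:9  d2:9  d3:10  d4:10  d5:5  d6:3  d7:0 — peak 10 ≤ 10.

yes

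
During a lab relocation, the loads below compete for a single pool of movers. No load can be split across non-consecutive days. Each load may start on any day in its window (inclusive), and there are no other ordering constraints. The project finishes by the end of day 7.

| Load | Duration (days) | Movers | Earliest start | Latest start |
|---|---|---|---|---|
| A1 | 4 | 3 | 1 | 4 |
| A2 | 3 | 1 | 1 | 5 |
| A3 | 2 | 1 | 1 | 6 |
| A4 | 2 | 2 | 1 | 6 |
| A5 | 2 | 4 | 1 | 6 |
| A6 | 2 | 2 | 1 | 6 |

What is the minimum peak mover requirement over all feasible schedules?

6

Early-start (A1@1, A2@1, A3@1, A4@1, A5@1, A6@1) gives peak 13: d1:13  d2:13  d3:4  d4:3  d5:0  d6:0  d7:0.
Shift A4→3, A5→5, A6→5.
Schedule A1@1, A2@1, A3@1, A4@3, A5@5, A6@5: d1:5  d2:5  d3:6  d4:5  d5:6  d6:6  d7:0 — peak 6.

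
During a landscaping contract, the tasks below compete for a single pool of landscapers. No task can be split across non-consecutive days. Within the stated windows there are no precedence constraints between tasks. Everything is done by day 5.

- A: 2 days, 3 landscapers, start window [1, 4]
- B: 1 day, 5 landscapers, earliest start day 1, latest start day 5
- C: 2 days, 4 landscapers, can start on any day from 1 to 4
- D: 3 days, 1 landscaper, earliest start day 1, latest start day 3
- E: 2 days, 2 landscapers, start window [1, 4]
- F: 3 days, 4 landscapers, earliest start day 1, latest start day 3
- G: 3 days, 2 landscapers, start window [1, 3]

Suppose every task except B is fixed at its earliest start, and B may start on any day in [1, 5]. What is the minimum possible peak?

B@1: d1:21  d2:16  d3:7  d4:0  d5:0 → peak 21
B@2: d1:16  d2:21  d3:7  d4:0  d5:0 → peak 21
B@3: d1:16  d2:16  d3:12  d4:0  d5:0 → peak 16
B@4: d1:16  d2:16  d3:7  d4:5  d5:0 → peak 16
B@5: d1:16  d2:16  d3:7  d4:0  d5:5 → peak 16
Best is B@3, peak 16.

16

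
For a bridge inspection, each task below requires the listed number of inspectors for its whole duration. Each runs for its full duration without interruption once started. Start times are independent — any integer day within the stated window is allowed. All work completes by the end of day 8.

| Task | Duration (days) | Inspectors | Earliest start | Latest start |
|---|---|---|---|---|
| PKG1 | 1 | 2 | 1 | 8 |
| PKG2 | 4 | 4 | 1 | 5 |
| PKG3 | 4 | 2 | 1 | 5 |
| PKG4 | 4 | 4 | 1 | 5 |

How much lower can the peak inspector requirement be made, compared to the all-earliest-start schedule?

Early-start peak: d1:12  d2:10  d3:10  d4:10  d5:0  d6:0  d7:0  d8:0 ⇒ 12.
Leveled (PKG1@1, PKG2@1, PKG3@2, PKG4@5): d1:6  d2:6  d3:6  d4:6  d5:6  d6:4  d7:4  d8:4 ⇒ 6.
Reduction 12 − 6 = 6.

6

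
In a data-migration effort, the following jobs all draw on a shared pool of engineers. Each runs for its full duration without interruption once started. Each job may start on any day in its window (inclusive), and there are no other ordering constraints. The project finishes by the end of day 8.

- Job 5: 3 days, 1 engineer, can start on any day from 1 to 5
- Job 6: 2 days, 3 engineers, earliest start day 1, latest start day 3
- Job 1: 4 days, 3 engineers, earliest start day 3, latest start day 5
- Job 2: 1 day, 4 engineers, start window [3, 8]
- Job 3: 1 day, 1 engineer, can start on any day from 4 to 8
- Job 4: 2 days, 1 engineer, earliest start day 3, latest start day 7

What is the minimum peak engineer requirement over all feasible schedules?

4

Early-start (Job 5@1, Job 6@1, Job 1@3, Job 2@3, Job 3@4, Job 4@3) gives peak 9: d1:4  d2:4  d3:9  d4:5  d5:3  d6:3  d7:0  d8:0.
Shift Job 2→7, Job 4→5.
Schedule Job 5@1, Job 6@1, Job 1@3, Job 2@7, Job 3@4, Job 4@5: d1:4  d2:4  d3:4  d4:4  d5:4  d6:4  d7:4  d8:0 — peak 4.
Total engineer-days = 28 over 8 days ⇒ peak ≥ ⌈28/8⌉ = 4, so 4 is optimal.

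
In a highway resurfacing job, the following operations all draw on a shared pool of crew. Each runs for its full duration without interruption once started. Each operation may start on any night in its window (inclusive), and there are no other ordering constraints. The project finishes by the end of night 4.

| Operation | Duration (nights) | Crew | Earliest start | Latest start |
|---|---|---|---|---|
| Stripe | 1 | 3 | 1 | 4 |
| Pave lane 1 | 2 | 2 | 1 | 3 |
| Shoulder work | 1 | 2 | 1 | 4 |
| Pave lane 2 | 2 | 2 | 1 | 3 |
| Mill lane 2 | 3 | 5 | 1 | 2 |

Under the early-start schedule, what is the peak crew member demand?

Early-start schedule: Stripe@1, Pave lane 1@1, Shoulder work@1, Pave lane 2@1, Mill lane 2@1.
Load per night: night 1: 14, night 2: 9, night 3: 5, night 4: 0.
Peak is 14.

14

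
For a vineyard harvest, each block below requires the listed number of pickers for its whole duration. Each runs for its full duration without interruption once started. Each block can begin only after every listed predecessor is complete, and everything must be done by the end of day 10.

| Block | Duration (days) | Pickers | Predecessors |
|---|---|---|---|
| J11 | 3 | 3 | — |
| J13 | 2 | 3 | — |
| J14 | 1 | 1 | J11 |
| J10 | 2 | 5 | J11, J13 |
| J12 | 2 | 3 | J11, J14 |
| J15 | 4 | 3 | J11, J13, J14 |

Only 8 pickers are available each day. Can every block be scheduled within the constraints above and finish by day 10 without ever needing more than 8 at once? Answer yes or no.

yes

Schedule J11@1, J13@1, J14@4, J10@4, J12@6, J15@6: d1:6  d2:6  d3:3  d4:6  d5:5  d6:6  d7:6  d8:3  d9:3  d10:0 — peak 6 ≤ 8.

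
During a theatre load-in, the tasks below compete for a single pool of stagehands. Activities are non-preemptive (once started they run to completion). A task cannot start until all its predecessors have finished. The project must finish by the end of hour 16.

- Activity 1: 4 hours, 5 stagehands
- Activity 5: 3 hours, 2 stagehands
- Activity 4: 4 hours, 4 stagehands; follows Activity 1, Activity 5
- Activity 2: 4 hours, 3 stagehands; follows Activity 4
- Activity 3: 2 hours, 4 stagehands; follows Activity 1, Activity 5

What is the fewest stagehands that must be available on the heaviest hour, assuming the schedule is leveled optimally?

7

Early-start (Activity 1@1, Activity 5@1, Activity 4@5, Activity 2@9, Activity 3@5) gives peak 8: h1:7  h2:7  h3:7  h4:5  h5:8  h6:8  h7:4  h8:4  h9:3  h10:3  h11:3  h12:3  h13:0  h14:0  h15:0  h16:0.
Shift Activity 3→9.
Schedule Activity 1@1, Activity 5@1, Activity 4@5, Activity 2@9, Activity 3@9: h1:7  h2:7  h3:7  h4:5  h5:4  h6:4  h7:4  h8:4  h9:7  h10:7  h11:3  h12:3  h13:0  h14:0  h15:0  h16:0 — peak 7.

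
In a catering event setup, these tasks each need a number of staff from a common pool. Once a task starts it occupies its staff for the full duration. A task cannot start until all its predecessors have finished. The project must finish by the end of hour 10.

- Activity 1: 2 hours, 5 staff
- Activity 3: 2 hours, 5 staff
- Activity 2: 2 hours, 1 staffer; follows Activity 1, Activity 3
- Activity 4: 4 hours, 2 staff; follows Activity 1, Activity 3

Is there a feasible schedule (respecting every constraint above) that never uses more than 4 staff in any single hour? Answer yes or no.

The minimum achievable peak is 5; 4 < 5, so no feasible schedule stays within the cap.

no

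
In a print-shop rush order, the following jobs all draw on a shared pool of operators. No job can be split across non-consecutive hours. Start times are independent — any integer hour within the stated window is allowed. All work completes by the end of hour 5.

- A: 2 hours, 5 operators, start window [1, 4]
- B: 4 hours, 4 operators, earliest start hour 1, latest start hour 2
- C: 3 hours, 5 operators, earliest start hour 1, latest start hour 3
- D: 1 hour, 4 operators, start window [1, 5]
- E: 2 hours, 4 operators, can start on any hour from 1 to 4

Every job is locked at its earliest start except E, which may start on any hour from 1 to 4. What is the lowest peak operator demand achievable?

18

E@1: h1:22  h2:18  h3:9  h4:4  h5:0 → peak 22
E@2: h1:18  h2:18  h3:13  h4:4  h5:0 → peak 18
E@3: h1:18  h2:14  h3:13  h4:8  h5:0 → peak 18
E@4: h1:18  h2:14  h3:9  h4:8  h5:4 → peak 18
Best is E@2, peak 18.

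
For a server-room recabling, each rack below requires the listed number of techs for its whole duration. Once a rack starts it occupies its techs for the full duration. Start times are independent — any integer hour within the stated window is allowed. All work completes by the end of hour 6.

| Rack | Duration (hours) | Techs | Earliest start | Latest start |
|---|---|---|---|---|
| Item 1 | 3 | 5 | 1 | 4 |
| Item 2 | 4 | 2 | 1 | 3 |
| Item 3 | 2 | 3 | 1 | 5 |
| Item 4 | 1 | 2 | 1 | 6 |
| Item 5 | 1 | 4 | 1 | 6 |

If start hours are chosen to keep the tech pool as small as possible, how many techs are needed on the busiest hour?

7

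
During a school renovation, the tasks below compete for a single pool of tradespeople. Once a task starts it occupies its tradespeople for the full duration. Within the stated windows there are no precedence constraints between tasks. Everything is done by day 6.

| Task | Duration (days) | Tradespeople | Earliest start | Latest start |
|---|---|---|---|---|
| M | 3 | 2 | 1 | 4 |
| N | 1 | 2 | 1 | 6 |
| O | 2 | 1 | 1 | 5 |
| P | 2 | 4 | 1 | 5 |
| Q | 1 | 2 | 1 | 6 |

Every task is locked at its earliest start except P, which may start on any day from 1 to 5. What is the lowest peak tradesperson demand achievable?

7

P@1: d1:11  d2:7  d3:2  d4:0  d5:0  d6:0 → peak 11
P@2: d1:7  d2:7  d3:6  d4:0  d5:0  d6:0 → peak 7
P@3: d1:7  d2:3  d3:6  d4:4  d5:0  d6:0 → peak 7
P@4: d1:7  d2:3  d3:2  d4:4  d5:4  d6:0 → peak 7
P@5: d1:7  d2:3  d3:2  d4:0  d5:4  d6:4 → peak 7
Best is P@2, peak 7.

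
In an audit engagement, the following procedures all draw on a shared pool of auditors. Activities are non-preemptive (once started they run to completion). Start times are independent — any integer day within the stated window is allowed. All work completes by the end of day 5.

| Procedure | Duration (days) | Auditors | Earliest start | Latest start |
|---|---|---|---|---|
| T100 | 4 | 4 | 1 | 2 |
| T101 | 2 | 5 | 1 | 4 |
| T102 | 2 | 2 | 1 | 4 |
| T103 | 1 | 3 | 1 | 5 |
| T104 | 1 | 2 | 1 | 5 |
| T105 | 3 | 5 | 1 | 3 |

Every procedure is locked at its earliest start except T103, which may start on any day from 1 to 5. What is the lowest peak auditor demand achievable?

T103@1: d1:21  d2:16  d3:9  d4:4  d5:0 → peak 21
T103@2: d1:18  d2:19  d3:9  d4:4  d5:0 → peak 19
T103@3: d1:18  d2:16  d3:12  d4:4  d5:0 → peak 18
T103@4: d1:18  d2:16  d3:9  d4:7  d5:0 → peak 18
T103@5: d1:18  d2:16  d3:9  d4:4  d5:3 → peak 18
Best is T103@3, peak 18.

18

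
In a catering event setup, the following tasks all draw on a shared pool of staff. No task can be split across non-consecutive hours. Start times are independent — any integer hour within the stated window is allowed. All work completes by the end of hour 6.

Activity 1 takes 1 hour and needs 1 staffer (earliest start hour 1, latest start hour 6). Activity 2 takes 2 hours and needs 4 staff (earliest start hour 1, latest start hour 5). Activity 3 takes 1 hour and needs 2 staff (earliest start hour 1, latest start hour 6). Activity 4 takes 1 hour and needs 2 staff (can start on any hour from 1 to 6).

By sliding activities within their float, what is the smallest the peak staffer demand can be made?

4

Early-start (Activity 1@1, Activity 2@1, Activity 3@1, Activity 4@1) gives peak 9: h1:9  h2:4  h3:0  h4:0  h5:0  h6:0.
Shift Activity 2→2, Activity 4→4.
Schedule Activity 1@1, Activity 2@2, Activity 3@1, Activity 4@4: h1:3  h2:4  h3:4  h4:2  h5:0  h6:0 — peak 4.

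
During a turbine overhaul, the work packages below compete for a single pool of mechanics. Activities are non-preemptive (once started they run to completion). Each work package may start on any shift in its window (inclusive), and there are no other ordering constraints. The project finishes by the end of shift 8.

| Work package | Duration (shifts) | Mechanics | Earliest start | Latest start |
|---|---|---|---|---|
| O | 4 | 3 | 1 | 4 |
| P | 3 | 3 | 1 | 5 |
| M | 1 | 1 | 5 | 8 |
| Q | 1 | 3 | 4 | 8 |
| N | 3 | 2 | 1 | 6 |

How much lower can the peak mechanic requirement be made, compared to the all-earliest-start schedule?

3

Early-start peak: s1:8  s2:8  s3:8  s4:6  s5:1  s6:0  s7:0  s8:0 ⇒ 8.
Leveled (O@1, P@5, M@5, Q@8, N@1): s1:5  s2:5  s3:5  s4:3  s5:4  s6:3  s7:3  s8:3 ⇒ 5.
Reduction 8 − 5 = 3.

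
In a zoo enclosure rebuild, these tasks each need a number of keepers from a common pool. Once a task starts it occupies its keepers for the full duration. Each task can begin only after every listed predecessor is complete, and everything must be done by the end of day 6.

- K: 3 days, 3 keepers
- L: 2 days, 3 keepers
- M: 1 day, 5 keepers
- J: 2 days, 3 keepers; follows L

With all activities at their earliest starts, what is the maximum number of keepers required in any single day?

11

Early-start schedule: K@1, L@1, M@1, J@3.
Load per day: day 1: 11, day 2: 6, day 3: 6, day 4: 3, day 5: 0, day 6: 0.
Peak is 11.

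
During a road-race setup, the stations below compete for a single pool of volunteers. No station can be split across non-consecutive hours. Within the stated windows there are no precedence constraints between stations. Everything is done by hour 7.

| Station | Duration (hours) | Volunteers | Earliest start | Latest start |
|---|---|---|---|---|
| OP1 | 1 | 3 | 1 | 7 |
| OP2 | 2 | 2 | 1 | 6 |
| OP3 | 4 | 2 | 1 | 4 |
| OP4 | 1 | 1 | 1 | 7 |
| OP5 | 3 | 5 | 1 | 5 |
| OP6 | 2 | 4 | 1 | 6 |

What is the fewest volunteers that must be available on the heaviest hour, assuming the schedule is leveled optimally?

Early-start (OP1@1, OP2@1, OP3@1, OP4@1, OP5@1, OP6@1) gives peak 17: h1:17  h2:13  h3:7  h4:2  h5:0  h6:0  h7:0.
Shift OP4→2, OP5→3, OP6→6.
Schedule OP1@1, OP2@1, OP3@1, OP4@2, OP5@3, OP6@6: h1:7  h2:5  h3:7  h4:7  h5:5  h6:4  h7:4 — peak 7.

7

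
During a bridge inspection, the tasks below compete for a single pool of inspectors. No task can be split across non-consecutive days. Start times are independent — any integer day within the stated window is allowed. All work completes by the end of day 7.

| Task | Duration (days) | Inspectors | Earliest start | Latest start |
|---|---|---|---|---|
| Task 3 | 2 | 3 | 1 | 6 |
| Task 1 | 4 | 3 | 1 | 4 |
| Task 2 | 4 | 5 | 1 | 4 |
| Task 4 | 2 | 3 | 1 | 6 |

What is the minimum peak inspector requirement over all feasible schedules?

8

Early-start (Task 3@1, Task 1@1, Task 2@1, Task 4@1) gives peak 14: d1:14  d2:14  d3:8  d4:8  d5:0  d6:0  d7:0.
Shift Task 2→3, Task 4→5.
Schedule Task 3@1, Task 1@1, Task 2@3, Task 4@5: d1:6  d2:6  d3:8  d4:8  d5:8  d6:8  d7:0 — peak 8.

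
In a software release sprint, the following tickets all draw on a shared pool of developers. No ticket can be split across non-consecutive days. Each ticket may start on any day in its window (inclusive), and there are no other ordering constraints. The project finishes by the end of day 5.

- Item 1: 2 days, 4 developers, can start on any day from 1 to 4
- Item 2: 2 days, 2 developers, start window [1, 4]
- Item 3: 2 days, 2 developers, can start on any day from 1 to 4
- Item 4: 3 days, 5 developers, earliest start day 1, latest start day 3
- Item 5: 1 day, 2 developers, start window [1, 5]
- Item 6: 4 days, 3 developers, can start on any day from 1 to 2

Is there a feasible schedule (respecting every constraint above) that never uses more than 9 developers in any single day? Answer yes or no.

no

The minimum achievable peak is 10; 9 < 10, so no feasible schedule stays within the cap.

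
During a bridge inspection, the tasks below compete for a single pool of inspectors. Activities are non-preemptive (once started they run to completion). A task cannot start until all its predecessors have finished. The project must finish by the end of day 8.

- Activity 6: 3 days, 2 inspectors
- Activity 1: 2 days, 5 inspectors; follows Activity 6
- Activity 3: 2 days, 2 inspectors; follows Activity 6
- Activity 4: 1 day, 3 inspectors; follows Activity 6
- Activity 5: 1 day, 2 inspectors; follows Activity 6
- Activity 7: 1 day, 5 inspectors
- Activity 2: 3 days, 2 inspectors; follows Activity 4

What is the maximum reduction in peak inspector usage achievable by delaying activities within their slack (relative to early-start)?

5

Early-start peak: d1:7  d2:2  d3:2  d4:12  d5:9  d6:2  d7:2  d8:0 ⇒ 12.
Leveled (Activity 6@1, Activity 1@5, Activity 3@4, Activity 4@4, Activity 5@4, Activity 7@1, Activity 2@6): d1:7  d2:2  d3:2  d4:7  d5:7  d6:7  d7:2  d8:2 ⇒ 7.
Reduction 12 − 7 = 5.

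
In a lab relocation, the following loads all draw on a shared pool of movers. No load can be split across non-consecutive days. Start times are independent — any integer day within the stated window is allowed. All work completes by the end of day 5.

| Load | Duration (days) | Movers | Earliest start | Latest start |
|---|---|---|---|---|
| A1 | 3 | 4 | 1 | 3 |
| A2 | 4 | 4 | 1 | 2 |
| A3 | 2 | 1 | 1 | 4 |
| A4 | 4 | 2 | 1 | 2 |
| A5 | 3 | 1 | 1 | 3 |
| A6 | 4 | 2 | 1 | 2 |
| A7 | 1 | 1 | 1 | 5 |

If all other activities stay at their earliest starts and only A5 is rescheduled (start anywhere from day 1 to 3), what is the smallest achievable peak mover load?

14

A5@1: d1:15  d2:14  d3:13  d4:8  d5:0 → peak 15
A5@2: d1:14  d2:14  d3:13  d4:9  d5:0 → peak 14
A5@3: d1:14  d2:13  d3:13  d4:9  d5:1 → peak 14
Best is A5@2, peak 14.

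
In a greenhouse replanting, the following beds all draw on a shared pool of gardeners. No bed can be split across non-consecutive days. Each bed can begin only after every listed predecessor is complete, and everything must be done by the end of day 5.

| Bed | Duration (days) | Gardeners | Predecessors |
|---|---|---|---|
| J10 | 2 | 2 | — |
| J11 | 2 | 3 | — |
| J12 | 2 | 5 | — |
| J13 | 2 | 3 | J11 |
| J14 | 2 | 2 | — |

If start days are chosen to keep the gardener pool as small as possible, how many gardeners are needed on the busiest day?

8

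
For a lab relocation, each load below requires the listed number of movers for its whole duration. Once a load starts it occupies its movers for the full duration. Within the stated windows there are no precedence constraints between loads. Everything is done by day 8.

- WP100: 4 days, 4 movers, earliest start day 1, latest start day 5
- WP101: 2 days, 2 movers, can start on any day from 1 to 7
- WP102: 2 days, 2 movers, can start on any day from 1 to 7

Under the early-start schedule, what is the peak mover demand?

8

Early-start schedule: WP100@1, WP101@1, WP102@1.
Load per day: day 1: 8, day 2: 8, day 3: 4, day 4: 4, day 5: 0, day 6: 0, day 7: 0, day 8: 0.
Peak is 8.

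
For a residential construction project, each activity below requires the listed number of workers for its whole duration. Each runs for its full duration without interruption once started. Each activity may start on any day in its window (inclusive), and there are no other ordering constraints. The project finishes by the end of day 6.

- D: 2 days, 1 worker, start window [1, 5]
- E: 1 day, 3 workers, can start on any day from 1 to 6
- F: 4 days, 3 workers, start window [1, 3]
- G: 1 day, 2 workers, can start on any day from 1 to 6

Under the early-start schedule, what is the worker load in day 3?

At early start, day 3 has: F.
Demand: 3 = 3.

3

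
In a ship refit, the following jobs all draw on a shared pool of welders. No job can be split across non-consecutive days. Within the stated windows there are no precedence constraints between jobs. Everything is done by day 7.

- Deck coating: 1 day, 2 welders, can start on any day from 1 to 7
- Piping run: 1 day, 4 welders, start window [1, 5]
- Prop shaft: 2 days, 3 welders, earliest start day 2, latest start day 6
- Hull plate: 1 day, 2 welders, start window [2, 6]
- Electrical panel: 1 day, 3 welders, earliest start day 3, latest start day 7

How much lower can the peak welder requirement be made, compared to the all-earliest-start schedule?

2

Early-start peak: d1:6  d2:5  d3:6  d4:0  d5:0  d6:0  d7:0 ⇒ 6.
Leveled (Deck coating@1, Piping run@2, Prop shaft@3, Hull plate@5, Electrical panel@6): d1:2  d2:4  d3:3  d4:3  d5:2  d6:3  d7:0 ⇒ 4.
Reduction 6 − 4 = 2.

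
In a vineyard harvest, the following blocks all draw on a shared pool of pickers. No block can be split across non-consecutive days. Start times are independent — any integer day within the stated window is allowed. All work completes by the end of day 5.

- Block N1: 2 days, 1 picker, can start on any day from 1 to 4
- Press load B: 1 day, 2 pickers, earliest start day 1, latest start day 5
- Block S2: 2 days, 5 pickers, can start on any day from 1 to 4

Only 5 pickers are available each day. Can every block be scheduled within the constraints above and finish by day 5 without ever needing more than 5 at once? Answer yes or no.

yes

Schedule Block N1@1, Press load B@1, Block S2@3: d1:3  d2:1  d3:5  d4:5  d5:0 — peak 5 ≤ 5.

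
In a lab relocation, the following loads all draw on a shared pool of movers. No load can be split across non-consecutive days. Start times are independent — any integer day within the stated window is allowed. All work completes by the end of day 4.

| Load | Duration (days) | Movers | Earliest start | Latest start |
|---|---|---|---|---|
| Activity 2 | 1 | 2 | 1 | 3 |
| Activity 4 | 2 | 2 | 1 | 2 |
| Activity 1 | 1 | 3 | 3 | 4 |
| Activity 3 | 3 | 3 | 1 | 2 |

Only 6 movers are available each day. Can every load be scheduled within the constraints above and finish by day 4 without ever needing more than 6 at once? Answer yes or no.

Schedule Activity 2@1, Activity 4@2, Activity 1@4, Activity 3@1: d1:5  d2:5  d3:5  d4:3 — peak 5 ≤ 6.

yes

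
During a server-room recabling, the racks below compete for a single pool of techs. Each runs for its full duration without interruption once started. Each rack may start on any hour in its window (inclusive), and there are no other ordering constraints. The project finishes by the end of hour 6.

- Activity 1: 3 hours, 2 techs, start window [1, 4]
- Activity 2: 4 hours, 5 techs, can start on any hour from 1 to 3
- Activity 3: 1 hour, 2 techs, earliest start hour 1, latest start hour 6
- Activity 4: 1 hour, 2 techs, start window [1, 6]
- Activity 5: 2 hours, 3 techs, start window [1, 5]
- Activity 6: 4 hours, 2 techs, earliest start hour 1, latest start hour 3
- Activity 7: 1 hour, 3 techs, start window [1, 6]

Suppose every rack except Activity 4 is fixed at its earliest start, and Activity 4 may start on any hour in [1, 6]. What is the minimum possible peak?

17

Activity 4@1: h1:19  h2:12  h3:9  h4:7  h5:0  h6:0 → peak 19
Activity 4@2: h1:17  h2:14  h3:9  h4:7  h5:0  h6:0 → peak 17
Activity 4@3: h1:17  h2:12  h3:11  h4:7  h5:0  h6:0 → peak 17
Activity 4@4: h1:17  h2:12  h3:9  h4:9  h5:0  h6:0 → peak 17
Activity 4@5: h1:17  h2:12  h3:9  h4:7  h5:2  h6:0 → peak 17
Activity 4@6: h1:17  h2:12  h3:9  h4:7  h5:0  h6:2 → peak 17
Best is Activity 4@2, peak 17.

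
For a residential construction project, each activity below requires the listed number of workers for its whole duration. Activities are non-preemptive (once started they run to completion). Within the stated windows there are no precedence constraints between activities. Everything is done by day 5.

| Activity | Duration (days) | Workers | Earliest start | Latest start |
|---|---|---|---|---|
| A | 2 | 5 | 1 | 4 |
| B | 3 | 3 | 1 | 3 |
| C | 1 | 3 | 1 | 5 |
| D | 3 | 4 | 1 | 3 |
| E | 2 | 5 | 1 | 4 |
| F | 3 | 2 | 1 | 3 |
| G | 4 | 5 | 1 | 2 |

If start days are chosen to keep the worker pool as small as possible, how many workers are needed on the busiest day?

15

Early-start (A@1, B@1, C@1, D@1, E@1, F@1, G@1) gives peak 27: d1:27  d2:24  d3:14  d4:5  d5:0.
Shift D→3, E→4, G→2.
Schedule A@1, B@1, C@1, D@3, E@4, F@1, G@2: d1:13  d2:15  d3:14  d4:14  d5:14 — peak 15.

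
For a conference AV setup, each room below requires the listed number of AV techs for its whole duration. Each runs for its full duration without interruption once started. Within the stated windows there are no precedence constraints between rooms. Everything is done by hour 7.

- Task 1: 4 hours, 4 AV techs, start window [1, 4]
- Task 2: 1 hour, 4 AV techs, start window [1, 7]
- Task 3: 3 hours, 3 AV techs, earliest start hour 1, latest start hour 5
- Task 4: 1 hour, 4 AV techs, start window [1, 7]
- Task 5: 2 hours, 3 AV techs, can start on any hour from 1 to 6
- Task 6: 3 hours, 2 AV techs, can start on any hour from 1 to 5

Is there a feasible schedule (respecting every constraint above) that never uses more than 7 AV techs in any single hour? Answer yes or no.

Schedule Task 1@1, Task 2@5, Task 3@1, Task 4@7, Task 5@6, Task 6@4: h1:7  h2:7  h3:7  h4:6  h5:6  h6:5  h7:7 — peak 7 ≤ 7.

yes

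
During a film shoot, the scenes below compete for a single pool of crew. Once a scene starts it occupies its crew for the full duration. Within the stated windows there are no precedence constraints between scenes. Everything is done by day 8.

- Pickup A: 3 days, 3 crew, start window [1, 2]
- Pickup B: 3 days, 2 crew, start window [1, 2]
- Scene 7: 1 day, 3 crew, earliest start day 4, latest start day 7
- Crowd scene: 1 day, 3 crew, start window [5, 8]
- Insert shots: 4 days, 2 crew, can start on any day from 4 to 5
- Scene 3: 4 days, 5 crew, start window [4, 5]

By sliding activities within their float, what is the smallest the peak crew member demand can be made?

8

Early-start (Pickup A@1, Pickup B@1, Scene 7@4, Crowd scene@5, Insert shots@4, Scene 3@4) gives peak 10: d1:5  d2:5  d3:5  d4:10  d5:10  d6:7  d7:7  d8:0.
Shift Crowd scene→8, Scene 3→5.
Schedule Pickup A@1, Pickup B@1, Scene 7@4, Crowd scene@8, Insert shots@4, Scene 3@5: d1:5  d2:5  d3:5  d4:5  d5:7  d6:7  d7:7  d8:8 — peak 8.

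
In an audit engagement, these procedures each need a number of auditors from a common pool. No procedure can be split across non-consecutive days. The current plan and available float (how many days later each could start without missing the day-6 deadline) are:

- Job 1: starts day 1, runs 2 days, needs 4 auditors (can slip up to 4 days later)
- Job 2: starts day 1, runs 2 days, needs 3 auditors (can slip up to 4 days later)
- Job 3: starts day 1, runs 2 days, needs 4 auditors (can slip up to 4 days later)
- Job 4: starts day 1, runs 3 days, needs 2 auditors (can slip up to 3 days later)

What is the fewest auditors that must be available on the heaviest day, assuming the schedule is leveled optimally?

6

Early-start (Job 1@1, Job 2@1, Job 3@1, Job 4@1) gives peak 13: d1:13  d2:13  d3:2  d4:0  d5:0  d6:0.
Shift Job 2→3, Job 3→5.
Schedule Job 1@1, Job 2@3, Job 3@5, Job 4@1: d1:6  d2:6  d3:5  d4:3  d5:4  d6:4 — peak 6.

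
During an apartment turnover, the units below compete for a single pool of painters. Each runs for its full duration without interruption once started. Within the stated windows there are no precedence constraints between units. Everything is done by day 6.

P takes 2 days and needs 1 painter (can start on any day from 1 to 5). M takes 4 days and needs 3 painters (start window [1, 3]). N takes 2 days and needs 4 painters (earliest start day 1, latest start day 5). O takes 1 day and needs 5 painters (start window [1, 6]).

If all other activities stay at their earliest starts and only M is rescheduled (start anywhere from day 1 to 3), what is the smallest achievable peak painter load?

M@1: d1:13  d2:8  d3:3  d4:3  d5:0  d6:0 → peak 13
M@2: d1:10  d2:8  d3:3  d4:3  d5:3  d6:0 → peak 10
M@3: d1:10  d2:5  d3:3  d4:3  d5:3  d6:3 → peak 10
Best is M@2, peak 10.

10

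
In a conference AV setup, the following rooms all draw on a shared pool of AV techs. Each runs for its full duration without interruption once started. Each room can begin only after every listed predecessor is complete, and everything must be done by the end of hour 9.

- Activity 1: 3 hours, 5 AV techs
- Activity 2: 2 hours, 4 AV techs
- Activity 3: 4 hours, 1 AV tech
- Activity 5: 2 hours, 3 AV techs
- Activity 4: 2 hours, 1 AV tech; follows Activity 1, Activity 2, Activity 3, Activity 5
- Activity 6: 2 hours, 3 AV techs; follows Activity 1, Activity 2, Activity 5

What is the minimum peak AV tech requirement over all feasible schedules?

5

Early-start (Activity 1@1, Activity 2@1, Activity 3@1, Activity 5@1, Activity 4@5, Activity 6@4) gives peak 13: h1:13  h2:13  h3:6  h4:4  h5:4  h6:1  h7:0  h8:0  h9:0.
Shift Activity 2→4, Activity 3→4, Activity 5→6, Activity 4→8, Activity 6→8.
Schedule Activity 1@1, Activity 2@4, Activity 3@4, Activity 5@6, Activity 4@8, Activity 6@8: h1:5  h2:5  h3:5  h4:5  h5:5  h6:4  h7:4  h8:4  h9:4 — peak 5.
Total AV tech-hours = 41 over 9 hours ⇒ peak ≥ ⌈41/9⌉ = 5, so 5 is optimal.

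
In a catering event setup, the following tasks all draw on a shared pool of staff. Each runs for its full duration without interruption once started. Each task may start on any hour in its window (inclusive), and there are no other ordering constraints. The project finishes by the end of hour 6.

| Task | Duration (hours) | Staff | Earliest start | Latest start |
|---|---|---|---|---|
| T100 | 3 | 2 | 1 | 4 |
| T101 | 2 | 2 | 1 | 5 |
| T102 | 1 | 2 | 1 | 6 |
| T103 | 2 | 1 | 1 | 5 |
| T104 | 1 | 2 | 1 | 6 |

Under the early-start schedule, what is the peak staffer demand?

Early-start schedule: T100@1, T101@1, T102@1, T103@1, T104@1.
Load per hour: hour 1: 9, hour 2: 5, hour 3: 2, hour 4: 0, hour 5: 0, hour 6: 0.
Peak is 9.

9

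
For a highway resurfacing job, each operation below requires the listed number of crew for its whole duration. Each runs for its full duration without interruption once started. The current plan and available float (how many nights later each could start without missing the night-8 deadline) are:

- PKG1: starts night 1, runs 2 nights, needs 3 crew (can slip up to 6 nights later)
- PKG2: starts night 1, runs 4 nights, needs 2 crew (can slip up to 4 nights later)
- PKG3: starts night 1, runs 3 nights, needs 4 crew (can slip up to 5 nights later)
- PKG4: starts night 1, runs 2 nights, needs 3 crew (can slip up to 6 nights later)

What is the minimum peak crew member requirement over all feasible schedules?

5

Early-start (PKG1@1, PKG2@1, PKG3@1, PKG4@1) gives peak 12: n1:12  n2:12  n3:6  n4:2  n5:0  n6:0  n7:0  n8:0.
Shift PKG3→5, PKG4→3.
Schedule PKG1@1, PKG2@1, PKG3@5, PKG4@3: n1:5  n2:5  n3:5  n4:5  n5:4  n6:4  n7:4  n8:0 — peak 5.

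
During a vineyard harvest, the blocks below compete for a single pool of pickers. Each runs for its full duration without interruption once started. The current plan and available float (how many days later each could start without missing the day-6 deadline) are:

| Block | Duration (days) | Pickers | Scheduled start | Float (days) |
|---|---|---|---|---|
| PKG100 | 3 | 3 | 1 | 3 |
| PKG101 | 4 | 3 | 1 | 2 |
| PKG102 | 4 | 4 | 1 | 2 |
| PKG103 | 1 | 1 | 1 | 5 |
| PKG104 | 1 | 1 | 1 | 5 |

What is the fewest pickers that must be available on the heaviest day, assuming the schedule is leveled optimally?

10

Early-start (PKG100@1, PKG101@1, PKG102@1, PKG103@1, PKG104@1) gives peak 12: d1:12  d2:10  d3:10  d4:7  d5:0  d6:0.
Shift PKG103→4, PKG104→4.
Schedule PKG100@1, PKG101@1, PKG102@1, PKG103@4, PKG104@4: d1:10  d2:10  d3:10  d4:9  d5:0  d6:0 — peak 10.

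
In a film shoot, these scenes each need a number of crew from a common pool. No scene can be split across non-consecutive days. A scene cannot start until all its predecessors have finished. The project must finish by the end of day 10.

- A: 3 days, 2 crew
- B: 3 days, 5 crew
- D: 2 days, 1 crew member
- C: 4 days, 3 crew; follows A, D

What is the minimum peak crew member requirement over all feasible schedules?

5

Early-start (A@1, B@1, D@1, C@4) gives peak 8: d1:8  d2:8  d3:7  d4:3  d5:3  d6:3  d7:3  d8:0  d9:0  d10:0.
Shift B→4, C→7.
Schedule A@1, B@4, D@1, C@7: d1:3  d2:3  d3:2  d4:5  d5:5  d6:5  d7:3  d8:3  d9:3  d10:3 — peak 5.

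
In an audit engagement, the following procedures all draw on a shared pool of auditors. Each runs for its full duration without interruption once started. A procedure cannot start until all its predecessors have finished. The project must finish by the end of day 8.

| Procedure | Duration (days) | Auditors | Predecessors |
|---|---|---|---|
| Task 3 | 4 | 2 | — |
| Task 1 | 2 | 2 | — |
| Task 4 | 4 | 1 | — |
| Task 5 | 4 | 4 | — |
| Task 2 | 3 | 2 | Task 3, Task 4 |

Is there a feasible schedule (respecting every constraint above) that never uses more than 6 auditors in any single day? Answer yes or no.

Schedule Task 3@1, Task 1@1, Task 4@1, Task 5@5, Task 2@5: d1:5  d2:5  d3:3  d4:3  d5:6  d6:6  d7:6  d8:4 — peak 6 ≤ 6.

yes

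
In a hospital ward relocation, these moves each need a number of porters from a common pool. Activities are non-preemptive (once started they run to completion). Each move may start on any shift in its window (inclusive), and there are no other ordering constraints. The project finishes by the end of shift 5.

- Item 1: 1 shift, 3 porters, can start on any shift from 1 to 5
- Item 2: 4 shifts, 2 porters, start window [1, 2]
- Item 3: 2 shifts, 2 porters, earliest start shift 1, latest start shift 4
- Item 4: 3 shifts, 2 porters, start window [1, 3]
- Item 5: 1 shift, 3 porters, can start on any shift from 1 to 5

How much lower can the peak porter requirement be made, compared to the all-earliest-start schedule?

Early-start peak: s1:12  s2:6  s3:4  s4:2  s5:0 ⇒ 12.
Leveled (Item 1@1, Item 2@1, Item 3@2, Item 4@2, Item 5@5): s1:5  s2:6  s3:6  s4:4  s5:3 ⇒ 6.
Reduction 12 − 6 = 6.

6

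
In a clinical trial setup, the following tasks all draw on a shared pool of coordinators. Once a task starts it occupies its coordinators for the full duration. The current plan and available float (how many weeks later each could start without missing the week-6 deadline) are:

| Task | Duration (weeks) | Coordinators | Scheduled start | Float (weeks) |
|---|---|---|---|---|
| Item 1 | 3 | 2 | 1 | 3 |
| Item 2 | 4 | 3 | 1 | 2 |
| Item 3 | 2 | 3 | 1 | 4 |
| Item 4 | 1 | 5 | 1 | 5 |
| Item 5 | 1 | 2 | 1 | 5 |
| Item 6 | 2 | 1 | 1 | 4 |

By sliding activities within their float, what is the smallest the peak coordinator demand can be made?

Early-start (Item 1@1, Item 2@1, Item 3@1, Item 4@1, Item 5@1, Item 6@1) gives peak 16: w1:16  w2:9  w3:5  w4:3  w5:0  w6:0.
Shift Item 3→4, Item 4→6, Item 5→5.
Schedule Item 1@1, Item 2@1, Item 3@4, Item 4@6, Item 5@5, Item 6@1: w1:6  w2:6  w3:5  w4:6  w5:5  w6:5 — peak 6.
Total coordinator-weeks = 33 over 6 weeks ⇒ peak ≥ ⌈33/6⌉ = 6, so 6 is optimal.

6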